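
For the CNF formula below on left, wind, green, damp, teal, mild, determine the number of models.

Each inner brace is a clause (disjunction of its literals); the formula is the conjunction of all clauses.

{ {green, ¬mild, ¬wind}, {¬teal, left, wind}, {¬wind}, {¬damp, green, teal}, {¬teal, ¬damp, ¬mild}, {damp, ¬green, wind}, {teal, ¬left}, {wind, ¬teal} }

There are 2^6 = 64 truth assignments over (left, wind, green, damp, teal, mild).
Split on wind. With wind = True, the clauses containing wind are satisfied and ¬wind drops from the rest; 0 of the 2^5 = 32 assignments to the other variables satisfy what remains.
With wind = False, by the same count on the reduced clause set, 4 assignments work.
(One model: left=F, wind=F, green=F, damp=F, teal=F, mild=F.)
Total: 0 + 4 = 4.

4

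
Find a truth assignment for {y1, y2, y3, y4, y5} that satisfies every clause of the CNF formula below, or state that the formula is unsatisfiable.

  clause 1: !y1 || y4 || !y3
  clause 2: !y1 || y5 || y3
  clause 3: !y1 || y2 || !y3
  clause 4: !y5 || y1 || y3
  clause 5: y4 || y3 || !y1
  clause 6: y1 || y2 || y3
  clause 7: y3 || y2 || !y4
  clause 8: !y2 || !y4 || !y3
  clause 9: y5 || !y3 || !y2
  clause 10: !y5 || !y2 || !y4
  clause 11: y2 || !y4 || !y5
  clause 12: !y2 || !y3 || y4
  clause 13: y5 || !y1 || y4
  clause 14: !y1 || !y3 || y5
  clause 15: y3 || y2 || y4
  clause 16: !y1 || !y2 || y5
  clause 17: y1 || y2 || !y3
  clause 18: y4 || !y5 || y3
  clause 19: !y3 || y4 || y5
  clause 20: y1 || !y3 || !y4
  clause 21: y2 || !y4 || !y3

y1: false, y2: true, y3: false, y4: false, y5: false

Branch on y1: set y1 = false.
Branch on y5: set y5 = false.
Branch on y2: set y2 = true.
From the singleton clause (!y3), y3 = false.
Every clause is now satisfied; y4 is unconstrained.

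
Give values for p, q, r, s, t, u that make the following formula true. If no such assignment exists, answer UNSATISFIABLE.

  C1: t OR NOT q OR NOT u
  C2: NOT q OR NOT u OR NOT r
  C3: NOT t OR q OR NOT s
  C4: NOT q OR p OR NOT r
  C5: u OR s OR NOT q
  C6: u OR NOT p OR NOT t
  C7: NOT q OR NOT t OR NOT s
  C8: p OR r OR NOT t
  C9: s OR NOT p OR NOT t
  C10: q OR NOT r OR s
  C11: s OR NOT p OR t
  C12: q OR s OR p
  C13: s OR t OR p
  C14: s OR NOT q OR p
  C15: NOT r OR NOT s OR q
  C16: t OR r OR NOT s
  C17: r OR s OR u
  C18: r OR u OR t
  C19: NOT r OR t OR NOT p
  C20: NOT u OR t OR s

Branch on t: set t = true.
Branch on q: set q = true.
Unit clause (NOT s) forces s = false.
Unit clause (u) forces u = true.
Unit clause (NOT r) forces r = false.
Unit clause (p) forces p = true.
That conflicts with the unit clause (NOT p).
Backtrack on q: now try q = false.
Unit clause (NOT s) forces s = false.
Unit clause (NOT p) forces p = false.
That conflicts with the unit clause (p).
Neither q = true nor q = false works.
Backtrack on t: now try t = false.
Branch on q: set q = false.
Branch on r: set r = false.
Unit clause (NOT s) forces s = false.
Unit clause (NOT p) forces p = false.
That conflicts with the unit clause (p).
Backtrack on r: now try r = true.
Unit clause (s) forces s = true.
That conflicts with the unit clause (NOT s).
Neither r = true nor r = false works.
Backtrack on q: now try q = true.
Unit clause (NOT u) forces u = false.
Unit clause (s) forces s = true.
Unit clause (r) forces r = true.
Unit clause (p) forces p = true.
That conflicts with the unit clause (NOT p).
Neither q = true nor q = false works.
Neither t = true nor t = false works.

UNSATISFIABLE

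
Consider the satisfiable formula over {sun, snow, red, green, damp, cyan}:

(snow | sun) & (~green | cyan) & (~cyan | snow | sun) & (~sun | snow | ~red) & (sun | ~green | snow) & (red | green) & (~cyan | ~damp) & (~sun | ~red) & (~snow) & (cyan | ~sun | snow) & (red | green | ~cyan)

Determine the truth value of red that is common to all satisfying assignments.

Suppose red = 1.
Unit clause (~sun) forces sun = 0.
Unit clause (snow) forces snow = 1.
That conflicts with the unit clause (~snow).
So every satisfying assignment has red = False.

False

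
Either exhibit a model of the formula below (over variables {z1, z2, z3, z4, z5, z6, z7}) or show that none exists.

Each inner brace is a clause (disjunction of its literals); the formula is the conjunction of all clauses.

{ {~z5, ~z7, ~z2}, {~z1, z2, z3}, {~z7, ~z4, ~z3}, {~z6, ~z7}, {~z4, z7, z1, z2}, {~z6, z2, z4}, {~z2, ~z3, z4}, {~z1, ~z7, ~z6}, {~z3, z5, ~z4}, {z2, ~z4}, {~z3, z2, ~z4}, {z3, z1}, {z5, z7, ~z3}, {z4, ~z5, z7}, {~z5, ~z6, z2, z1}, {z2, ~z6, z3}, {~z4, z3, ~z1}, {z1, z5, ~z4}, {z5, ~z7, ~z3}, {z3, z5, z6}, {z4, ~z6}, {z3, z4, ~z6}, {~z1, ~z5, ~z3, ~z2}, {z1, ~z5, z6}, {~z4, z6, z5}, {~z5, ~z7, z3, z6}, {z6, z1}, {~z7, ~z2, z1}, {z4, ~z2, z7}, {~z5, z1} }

z1=1; z2=0; z3=1; z4=0; z5=1; z6=0; z7=1

Try z6 = 0.
The clause (z1) is unit, so z1 = 1.
Try z2 = 0.
The clause (z3) is unit, so z3 = 1.
The clause (~z4) is unit, so z4 = 0.
Try z5 = 1.
The clause (z7) is unit, so z7 = 1.
Every clause now holds.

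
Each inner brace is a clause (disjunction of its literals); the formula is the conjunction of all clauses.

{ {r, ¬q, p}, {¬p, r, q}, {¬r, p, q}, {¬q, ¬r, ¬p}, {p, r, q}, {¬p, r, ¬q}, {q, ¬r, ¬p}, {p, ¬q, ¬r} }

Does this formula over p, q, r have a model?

No

Suppose r = True.
Suppose p = True.
(¬q) alone gives q = False.
That conflicts with the unit clause (q).
So p must be the other value — set p = False.
(q) alone gives q = True.
That conflicts with the unit clause (¬q).
Both values of p lead to a conflict.
So r must be the other value — set r = False.
Suppose q = False.
(¬p) alone gives p = False.
That conflicts with the unit clause (p).
So q must be the other value — set q = True.
(p) alone gives p = True.
That conflicts with the unit clause (¬p).
Both values of q lead to a conflict.
Both values of r lead to a conflict.
No assignment satisfies every clause.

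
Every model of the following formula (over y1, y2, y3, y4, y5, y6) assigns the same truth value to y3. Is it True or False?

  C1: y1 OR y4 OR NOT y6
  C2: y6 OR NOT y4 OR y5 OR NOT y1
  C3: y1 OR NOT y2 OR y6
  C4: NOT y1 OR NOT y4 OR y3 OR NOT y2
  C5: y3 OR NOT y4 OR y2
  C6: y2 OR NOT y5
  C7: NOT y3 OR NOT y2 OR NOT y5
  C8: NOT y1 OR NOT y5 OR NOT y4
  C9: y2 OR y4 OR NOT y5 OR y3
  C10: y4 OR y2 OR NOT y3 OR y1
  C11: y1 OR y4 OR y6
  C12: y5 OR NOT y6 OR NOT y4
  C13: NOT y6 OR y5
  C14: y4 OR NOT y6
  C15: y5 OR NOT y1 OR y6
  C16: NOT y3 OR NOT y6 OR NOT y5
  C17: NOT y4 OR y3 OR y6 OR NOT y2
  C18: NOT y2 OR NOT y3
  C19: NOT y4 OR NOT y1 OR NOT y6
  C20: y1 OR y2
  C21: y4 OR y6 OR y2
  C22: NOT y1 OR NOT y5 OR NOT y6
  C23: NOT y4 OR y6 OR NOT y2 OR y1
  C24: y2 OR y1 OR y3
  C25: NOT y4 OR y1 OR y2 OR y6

Suppose y3 = true.
Unit clause (NOT y2) forces y2 = false.
Unit clause (NOT y5) forces y5 = false.
Unit clause (NOT y6) forces y6 = false.
Unit clause (NOT y1) forces y1 = false.
But (y1) is also a unit clause — contradiction.
So every satisfying assignment has y3 = False.

False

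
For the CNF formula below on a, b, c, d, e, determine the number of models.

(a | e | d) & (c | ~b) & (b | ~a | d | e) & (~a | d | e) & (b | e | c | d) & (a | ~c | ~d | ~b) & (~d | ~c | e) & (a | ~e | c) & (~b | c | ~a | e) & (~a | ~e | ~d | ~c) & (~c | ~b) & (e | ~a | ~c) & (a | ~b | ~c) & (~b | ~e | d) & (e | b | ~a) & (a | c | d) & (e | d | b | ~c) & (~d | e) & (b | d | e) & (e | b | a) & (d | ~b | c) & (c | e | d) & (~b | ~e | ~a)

There are 2^5 = 32 truth assignments over (a, b, c, d, e).
Split on b. With b = 1, the clauses containing b are satisfied and ~b drops from the rest; 0 of the 2^4 = 16 assignments to the other variables satisfy what remains.
With b = 0, by the same count on the reduced clause set, 5 assignments work.
Total: 0 + 5 = 5.

5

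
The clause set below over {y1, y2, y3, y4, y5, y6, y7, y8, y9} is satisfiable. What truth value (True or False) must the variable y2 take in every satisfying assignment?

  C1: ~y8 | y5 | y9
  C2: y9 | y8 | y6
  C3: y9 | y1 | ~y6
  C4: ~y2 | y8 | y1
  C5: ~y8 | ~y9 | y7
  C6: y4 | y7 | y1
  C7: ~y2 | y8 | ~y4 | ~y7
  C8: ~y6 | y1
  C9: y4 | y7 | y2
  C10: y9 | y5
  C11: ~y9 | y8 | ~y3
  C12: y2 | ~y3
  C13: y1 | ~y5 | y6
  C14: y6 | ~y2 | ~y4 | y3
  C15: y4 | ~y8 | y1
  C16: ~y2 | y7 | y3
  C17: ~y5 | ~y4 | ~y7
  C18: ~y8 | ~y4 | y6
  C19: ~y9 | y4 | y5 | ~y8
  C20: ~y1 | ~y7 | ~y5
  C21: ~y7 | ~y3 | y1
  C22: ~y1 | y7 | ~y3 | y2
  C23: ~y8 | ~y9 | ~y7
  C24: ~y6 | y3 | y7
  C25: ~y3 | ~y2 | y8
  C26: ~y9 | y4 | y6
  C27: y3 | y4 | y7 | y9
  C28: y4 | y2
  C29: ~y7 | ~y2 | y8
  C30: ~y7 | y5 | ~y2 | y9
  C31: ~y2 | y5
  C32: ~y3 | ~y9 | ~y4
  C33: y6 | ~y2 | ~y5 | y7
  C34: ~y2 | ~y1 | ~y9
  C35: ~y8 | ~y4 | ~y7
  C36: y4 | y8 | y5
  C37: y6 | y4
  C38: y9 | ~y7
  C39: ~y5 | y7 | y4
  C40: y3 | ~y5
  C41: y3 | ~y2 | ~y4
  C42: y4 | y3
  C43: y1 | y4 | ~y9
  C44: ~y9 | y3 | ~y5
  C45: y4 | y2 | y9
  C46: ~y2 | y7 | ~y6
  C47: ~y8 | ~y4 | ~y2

False

Suppose y2 = 1.
Unit clause (y5) forces y5 = 1.
Unit clause (y3) forces y3 = 1.
Unit clause (y8) forces y8 = 1.
Unit clause (~y4) forces y4 = 0.
Unit clause (y1) forces y1 = 1.
Unit clause (~y7) forces y7 = 0.
But (y7) is also a unit clause — contradiction.
So every satisfying assignment has y2 = False.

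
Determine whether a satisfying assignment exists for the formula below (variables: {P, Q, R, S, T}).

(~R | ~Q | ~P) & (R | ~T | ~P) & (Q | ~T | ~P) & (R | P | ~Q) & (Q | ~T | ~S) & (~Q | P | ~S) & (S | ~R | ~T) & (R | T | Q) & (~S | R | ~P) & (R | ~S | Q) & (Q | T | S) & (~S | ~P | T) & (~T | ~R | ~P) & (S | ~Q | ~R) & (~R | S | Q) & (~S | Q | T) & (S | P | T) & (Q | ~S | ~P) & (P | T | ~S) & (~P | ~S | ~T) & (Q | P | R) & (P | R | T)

Satisfiable

Try R = 0.
Try T = 0.
The clause (Q) is unit, so Q = 1.
The clause (P) is unit, so P = 1.
The clause (~S) is unit, so S = 0.
This assignment satisfies each clause.
A satisfying assignment: P ↦ 1,  Q ↦ 1,  R ↦ 0,  S ↦ 0,  T ↦ 0.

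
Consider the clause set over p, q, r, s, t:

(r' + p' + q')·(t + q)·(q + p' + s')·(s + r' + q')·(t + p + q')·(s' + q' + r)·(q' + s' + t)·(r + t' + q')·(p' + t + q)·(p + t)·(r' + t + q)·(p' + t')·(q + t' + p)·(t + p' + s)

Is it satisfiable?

Yes, satisfiable

Suppose t = 1.
The clause (p') is unit, so p = 0.
The clause (q) is unit, so q = 1.
The clause (r) is unit, so r = 1.
The clause (s) is unit, so s = 1.
Every clause now holds.
A satisfying assignment: p ↦ 0; q ↦ 1; r ↦ 1; s ↦ 1; t ↦ 1.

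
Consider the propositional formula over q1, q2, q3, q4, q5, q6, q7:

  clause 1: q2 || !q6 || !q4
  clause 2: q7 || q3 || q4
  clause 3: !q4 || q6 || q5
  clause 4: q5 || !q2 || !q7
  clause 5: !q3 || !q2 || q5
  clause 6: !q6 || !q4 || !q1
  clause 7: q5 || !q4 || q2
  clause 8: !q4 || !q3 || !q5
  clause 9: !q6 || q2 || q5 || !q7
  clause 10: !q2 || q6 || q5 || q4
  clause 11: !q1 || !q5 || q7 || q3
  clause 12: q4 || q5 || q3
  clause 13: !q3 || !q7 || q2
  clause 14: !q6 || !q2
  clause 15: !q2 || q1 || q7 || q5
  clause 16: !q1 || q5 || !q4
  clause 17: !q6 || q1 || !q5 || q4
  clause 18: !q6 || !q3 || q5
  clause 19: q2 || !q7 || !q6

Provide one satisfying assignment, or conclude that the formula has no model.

q1 ↦ false; q2 ↦ true; q3 ↦ false; q4 ↦ true; q5 ↦ true; q6 ↦ false; q7 ↦ true

Try q6 = false.
Try q4 = true.
From the singleton clause (q5), q5 = true.
From the singleton clause (!q3), q3 = false.
Try q1 = false.
Every clause is now satisfied; q2, q7 are unconstrained.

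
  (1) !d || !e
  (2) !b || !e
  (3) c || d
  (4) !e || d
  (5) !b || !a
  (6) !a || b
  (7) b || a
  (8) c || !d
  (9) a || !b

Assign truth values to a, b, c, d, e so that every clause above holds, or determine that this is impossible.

Case d = false:
From the singleton clause (c), c = true.
From the singleton clause (!e), e = false.
Case b = false:
From the singleton clause (!a), a = false.
That conflicts with the unit clause (a).
Backtrack on b: now try b = true.
From the singleton clause (!a), a = false.
That conflicts with the unit clause (a).
Either choice for b ends in contradiction.
Backtrack on d: now try d = true.
From the singleton clause (!e), e = false.
From the singleton clause (c), c = true.
Case b = false:
From the singleton clause (!a), a = false.
That conflicts with the unit clause (a).
Backtrack on b: now try b = true.
From the singleton clause (!a), a = false.
That conflicts with the unit clause (a).
Either choice for b ends in contradiction.
Either choice for d ends in contradiction.

UNSATISFIABLE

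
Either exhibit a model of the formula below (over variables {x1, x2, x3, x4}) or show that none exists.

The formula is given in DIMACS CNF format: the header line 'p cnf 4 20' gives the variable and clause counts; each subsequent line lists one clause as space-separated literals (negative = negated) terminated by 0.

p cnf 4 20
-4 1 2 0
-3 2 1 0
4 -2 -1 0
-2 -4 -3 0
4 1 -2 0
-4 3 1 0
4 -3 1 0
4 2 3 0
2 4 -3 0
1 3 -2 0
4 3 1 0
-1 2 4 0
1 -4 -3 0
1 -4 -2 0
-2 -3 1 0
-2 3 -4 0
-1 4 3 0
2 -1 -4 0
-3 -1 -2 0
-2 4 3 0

Branch on x4: set x4 = False.
Branch on x2: set x2 = False.
Unit clause (x3) forces x3 = True.
Now (¬x3) is unsatisfied and unit — conflict.
Backtrack on x2: now try x2 = True.
Unit clause (¬x1) forces x1 = False.
Now (x1) is unsatisfied and unit — conflict.
Both values of x2 lead to a conflict.
Backtrack on x4: now try x4 = True.
Branch on x1: set x1 = True.
Unit clause (x2) forces x2 = True.
Unit clause (¬x3) forces x3 = False.
Now (x3) is unsatisfied and unit — conflict.
Backtrack on x1: now try x1 = False.
Unit clause (x2) forces x2 = True.
Now (¬x2) is unsatisfied and unit — conflict.
Both values of x1 lead to a conflict.
Both values of x4 lead to a conflict.

UNSATISFIABLE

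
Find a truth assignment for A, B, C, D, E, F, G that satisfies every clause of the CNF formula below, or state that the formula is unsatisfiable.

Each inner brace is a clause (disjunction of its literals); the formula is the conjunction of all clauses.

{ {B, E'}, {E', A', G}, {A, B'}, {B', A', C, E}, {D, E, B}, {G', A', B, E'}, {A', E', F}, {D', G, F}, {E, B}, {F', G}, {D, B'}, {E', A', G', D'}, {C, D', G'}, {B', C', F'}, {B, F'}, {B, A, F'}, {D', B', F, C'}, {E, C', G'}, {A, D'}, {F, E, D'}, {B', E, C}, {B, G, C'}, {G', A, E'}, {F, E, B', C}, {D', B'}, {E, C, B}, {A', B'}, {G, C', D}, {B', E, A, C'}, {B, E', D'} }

Suppose B = 1.
(A) alone gives A = 1.
That conflicts with the unit clause (A').
Undo B and try B = 0.
(E') alone gives E = 0.
That conflicts with the unit clause (E).
Neither B = 1 nor B = 0 works.

UNSATISFIABLE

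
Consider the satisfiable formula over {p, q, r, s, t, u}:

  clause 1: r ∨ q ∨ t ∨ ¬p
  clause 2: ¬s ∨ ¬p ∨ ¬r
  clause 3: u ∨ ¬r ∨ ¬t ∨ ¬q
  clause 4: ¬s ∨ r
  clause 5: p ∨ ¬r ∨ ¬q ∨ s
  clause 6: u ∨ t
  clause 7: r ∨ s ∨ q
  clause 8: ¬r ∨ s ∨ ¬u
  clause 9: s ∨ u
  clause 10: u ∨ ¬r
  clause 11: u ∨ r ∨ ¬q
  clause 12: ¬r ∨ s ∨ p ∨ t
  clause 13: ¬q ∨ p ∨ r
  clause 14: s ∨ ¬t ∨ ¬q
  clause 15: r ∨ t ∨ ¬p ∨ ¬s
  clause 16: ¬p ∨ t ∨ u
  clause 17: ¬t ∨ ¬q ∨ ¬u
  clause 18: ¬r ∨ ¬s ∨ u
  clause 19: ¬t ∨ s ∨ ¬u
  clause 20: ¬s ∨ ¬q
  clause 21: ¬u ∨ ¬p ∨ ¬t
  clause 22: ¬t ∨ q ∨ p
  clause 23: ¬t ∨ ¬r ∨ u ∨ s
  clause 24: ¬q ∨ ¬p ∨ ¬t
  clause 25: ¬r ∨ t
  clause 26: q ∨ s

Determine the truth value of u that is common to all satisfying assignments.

Suppose u = False.
(t) alone gives t = True.
(s) alone gives s = True.
(r) alone gives r = True.
Now (¬r) is unsatisfied and unit — conflict.
So every satisfying assignment has u = True.

True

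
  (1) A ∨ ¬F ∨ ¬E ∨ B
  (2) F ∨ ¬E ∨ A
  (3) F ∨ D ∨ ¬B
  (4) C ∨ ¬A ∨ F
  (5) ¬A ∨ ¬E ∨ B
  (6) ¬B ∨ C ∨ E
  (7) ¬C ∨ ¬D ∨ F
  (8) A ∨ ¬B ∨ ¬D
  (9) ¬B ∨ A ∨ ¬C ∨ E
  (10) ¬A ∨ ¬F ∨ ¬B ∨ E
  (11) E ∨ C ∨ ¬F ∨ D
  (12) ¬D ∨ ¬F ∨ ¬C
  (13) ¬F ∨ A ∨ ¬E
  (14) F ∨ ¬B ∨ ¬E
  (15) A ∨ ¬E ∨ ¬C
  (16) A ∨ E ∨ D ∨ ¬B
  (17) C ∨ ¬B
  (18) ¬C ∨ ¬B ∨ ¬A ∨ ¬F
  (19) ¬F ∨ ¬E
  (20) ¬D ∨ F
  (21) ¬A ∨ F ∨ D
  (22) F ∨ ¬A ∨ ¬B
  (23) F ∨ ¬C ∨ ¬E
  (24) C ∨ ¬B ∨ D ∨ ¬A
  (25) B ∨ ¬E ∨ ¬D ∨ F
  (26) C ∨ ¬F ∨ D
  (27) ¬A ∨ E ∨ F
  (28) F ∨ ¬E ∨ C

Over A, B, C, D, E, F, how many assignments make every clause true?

6

There are 2^6 = 64 truth assignments over (A, B, C, D, E, F).
Split on F. With F = True, the clauses containing F are satisfied and ¬F drops from the rest; 4 of the 2^5 = 32 assignments to the other variables satisfy what remains.
With F = False, by the same count on the reduced clause set, 2 assignments work.
Total: 4 + 2 = 6.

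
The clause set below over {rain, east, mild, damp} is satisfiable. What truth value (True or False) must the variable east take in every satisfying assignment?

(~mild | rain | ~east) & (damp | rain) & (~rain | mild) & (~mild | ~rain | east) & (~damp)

Suppose east = 0.
(~damp) alone gives damp = 0.
(rain) alone gives rain = 1.
(mild) alone gives mild = 1.
That conflicts with the unit clause (~mild).
So every satisfying assignment has east = True.

True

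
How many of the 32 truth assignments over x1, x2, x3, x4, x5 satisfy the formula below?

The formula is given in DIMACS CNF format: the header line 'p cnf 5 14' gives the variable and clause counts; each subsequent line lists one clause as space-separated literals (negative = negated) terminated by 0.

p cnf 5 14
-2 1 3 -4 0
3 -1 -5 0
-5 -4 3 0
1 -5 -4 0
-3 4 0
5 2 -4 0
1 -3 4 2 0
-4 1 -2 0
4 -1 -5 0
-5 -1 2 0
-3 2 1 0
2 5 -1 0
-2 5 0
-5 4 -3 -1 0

There are 2^5 = 32 truth assignments over (x1, x2, x3, x4, x5).
Split on x1. With x1 = True, the clauses containing x1 are satisfied and ¬x1 drops from the rest; 1 of the 2^4 = 16 assignments to the other variables satisfy what remains.
With x1 = False, by the same count on the reduced clause set, 3 assignments work.
(One model: x1=F, x2=F, x3=F, x4=F, x5=F.)
Total: 1 + 3 = 4.

4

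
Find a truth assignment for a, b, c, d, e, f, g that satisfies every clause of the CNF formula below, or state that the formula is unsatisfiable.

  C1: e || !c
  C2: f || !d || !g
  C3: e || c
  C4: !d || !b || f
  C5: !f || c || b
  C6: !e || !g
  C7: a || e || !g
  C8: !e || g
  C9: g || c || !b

Branch on e: set e = true.
The clause (!g) is unit, so g = false.
Now (g) is unsatisfied and unit — conflict.
That branch fails; take e = false instead.
The clause (!c) is unit, so c = false.
Now (c) is unsatisfied and unit — conflict.
Either choice for e ends in contradiction.

UNSATISFIABLE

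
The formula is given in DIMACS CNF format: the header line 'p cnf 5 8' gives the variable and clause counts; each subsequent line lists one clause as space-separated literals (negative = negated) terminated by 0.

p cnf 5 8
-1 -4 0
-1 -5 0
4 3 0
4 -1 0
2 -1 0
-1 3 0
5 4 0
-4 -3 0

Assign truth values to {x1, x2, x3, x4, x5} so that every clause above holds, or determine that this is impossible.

x1: False; x2: False; x3: False; x4: True; x5: True

Suppose x1 = False.
Suppose x4 = True.
From the singleton clause (¬x3), x3 = False.
No clause remains; x2, x5 are free.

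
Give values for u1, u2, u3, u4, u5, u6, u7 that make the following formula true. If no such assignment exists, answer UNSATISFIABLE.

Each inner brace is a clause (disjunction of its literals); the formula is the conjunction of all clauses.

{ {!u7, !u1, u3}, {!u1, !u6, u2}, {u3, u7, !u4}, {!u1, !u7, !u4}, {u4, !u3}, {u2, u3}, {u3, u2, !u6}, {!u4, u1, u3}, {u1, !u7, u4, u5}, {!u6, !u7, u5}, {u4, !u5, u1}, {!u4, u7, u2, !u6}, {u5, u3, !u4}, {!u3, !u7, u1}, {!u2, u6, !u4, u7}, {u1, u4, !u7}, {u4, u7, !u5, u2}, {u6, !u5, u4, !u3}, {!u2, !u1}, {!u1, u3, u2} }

Branch on u4: set u4 = false.
Unit clause (!u3) forces u3 = false.
Unit clause (u2) forces u2 = true.
Unit clause (!u1) forces u1 = false.
Unit clause (!u5) forces u5 = false.
Unit clause (!u7) forces u7 = false.
No clause remains; u6 is free.

u1: false, u2: true, u3: false, u4: false, u5: false, u6: false, u7: false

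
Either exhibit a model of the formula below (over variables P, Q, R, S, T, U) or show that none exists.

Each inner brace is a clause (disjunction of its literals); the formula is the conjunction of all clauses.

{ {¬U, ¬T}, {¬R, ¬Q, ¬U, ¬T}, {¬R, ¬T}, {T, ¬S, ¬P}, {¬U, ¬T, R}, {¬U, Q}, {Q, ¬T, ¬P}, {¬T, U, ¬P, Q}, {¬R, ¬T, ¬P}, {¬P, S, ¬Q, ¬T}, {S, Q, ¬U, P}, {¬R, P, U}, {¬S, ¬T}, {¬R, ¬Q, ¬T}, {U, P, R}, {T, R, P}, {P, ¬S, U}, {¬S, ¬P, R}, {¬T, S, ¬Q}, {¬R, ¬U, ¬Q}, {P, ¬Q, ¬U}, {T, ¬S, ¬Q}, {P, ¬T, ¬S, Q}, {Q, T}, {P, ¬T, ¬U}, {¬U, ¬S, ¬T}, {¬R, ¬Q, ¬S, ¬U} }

Case U = False:
Case R = True:
From the singleton clause (¬T), T = False.
From the singleton clause (P), P = True.
From the singleton clause (¬S), S = False.
From the singleton clause (Q), Q = True.
All clauses are satisfied.

P: True; Q: True; R: True; S: False; T: False; U: False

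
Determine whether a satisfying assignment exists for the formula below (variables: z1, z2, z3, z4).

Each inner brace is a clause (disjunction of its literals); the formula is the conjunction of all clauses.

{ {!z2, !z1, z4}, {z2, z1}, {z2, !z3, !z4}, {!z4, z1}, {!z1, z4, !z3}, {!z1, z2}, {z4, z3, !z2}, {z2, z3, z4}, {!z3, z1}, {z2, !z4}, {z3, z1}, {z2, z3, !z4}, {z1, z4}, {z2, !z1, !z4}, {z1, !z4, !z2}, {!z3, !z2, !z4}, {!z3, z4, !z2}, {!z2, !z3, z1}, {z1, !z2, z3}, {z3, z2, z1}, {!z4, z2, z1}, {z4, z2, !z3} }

Suppose z2 = true.
Suppose z1 = true.
Unit clause (z4) forces z4 = true.
Unit clause (!z3) forces z3 = false.
This assignment satisfies each clause.
A satisfying assignment: z1=true,  z2=true,  z3=false,  z4=true.

Yes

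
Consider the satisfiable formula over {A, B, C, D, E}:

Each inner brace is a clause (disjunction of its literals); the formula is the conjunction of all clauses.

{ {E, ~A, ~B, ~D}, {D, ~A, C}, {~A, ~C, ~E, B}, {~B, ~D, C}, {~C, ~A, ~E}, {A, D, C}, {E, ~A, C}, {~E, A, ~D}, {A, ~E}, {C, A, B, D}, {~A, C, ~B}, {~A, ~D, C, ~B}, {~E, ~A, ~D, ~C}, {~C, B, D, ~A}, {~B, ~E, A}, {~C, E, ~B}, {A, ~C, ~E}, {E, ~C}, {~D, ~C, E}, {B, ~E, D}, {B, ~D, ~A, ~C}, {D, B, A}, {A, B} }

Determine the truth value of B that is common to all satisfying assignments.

Suppose B = 1.
Case D = 0:
Case A = 0:
(C) alone gives C = 1.
(~E) alone gives E = 0.
But (E) is also a unit clause — contradiction.
That branch fails; take A = 1 instead.
(C) alone gives C = 1.
(~E) alone gives E = 0.
But (E) is also a unit clause — contradiction.
Both values of A lead to a conflict.
That branch fails; take D = 1 instead.
(C) alone gives C = 1.
(E) alone gives E = 1.
(~A) alone gives A = 0.
But (A) is also a unit clause — contradiction.
Both values of D lead to a conflict.
So every satisfying assignment has B = False.

False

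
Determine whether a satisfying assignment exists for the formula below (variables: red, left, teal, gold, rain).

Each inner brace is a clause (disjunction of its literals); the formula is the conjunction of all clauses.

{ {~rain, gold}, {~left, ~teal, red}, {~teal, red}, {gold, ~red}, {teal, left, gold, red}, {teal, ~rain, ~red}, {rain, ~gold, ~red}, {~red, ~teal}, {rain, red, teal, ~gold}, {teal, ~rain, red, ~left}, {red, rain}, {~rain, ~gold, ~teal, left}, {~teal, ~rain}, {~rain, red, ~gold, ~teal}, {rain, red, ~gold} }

Yes

Branch on rain: set rain = 1.
The clause (gold) is unit, so gold = 1.
The clause (~teal) is unit, so teal = 0.
The clause (~red) is unit, so red = 0.
The clause (~left) is unit, so left = 0.
Every clause now holds.
A satisfying assignment: red=0, left=0, teal=0, gold=1, rain=1.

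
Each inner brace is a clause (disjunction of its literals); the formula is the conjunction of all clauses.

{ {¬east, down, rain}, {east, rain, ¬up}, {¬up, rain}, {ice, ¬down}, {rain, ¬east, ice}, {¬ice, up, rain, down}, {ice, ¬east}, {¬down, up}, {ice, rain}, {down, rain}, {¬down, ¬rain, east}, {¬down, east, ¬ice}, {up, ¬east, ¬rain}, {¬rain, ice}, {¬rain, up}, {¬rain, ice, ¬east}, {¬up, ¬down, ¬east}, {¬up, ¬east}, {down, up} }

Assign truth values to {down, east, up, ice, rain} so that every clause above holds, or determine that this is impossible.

down: False; east: False; up: True; ice: True; rain: True

Try up = True.
(rain) alone gives rain = True.
(ice) alone gives ice = True.
(¬east) alone gives east = False.
(¬down) alone gives down = False.
Every clause now holds.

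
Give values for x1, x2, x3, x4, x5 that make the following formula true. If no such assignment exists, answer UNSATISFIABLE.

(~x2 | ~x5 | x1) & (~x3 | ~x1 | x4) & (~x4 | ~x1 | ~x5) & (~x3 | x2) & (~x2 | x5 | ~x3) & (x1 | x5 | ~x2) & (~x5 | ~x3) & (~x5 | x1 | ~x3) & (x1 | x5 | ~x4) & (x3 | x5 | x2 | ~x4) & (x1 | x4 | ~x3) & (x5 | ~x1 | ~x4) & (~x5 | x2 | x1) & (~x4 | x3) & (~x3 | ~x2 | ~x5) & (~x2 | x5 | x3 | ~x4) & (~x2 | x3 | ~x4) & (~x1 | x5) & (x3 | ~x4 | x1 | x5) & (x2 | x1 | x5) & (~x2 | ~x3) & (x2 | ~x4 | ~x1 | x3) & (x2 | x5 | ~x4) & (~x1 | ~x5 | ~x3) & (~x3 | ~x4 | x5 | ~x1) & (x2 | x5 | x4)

x1: 1,  x2: 1,  x3: 0,  x4: 0,  x5: 1

Case x3 = 0:
Unit clause (~x4) forces x4 = 0.
Case x1 = 1:
Unit clause (x5) forces x5 = 1.
No clause remains; x2 is free.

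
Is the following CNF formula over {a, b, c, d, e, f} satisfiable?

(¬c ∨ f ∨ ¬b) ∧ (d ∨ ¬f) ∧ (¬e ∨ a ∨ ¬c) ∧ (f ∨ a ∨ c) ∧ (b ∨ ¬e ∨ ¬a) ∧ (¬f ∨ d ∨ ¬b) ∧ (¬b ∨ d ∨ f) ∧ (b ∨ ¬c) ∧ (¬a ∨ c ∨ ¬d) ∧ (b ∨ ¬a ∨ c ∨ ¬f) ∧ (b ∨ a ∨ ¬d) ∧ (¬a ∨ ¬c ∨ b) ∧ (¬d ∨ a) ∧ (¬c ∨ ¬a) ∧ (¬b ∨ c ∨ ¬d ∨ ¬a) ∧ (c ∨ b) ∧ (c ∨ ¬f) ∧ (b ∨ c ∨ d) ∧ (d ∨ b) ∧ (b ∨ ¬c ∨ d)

Unsatisfiable

Suppose d = True.
Unit clause (a) forces a = True.
Unit clause (c) forces c = True.
Now (¬c) is unsatisfied and unit — conflict.
That branch fails; take d = False instead.
Unit clause (¬f) forces f = False.
Unit clause (¬b) forces b = False.
Now (b) is unsatisfied and unit — conflict.
Neither d = True nor d = False works.
No assignment satisfies every clause.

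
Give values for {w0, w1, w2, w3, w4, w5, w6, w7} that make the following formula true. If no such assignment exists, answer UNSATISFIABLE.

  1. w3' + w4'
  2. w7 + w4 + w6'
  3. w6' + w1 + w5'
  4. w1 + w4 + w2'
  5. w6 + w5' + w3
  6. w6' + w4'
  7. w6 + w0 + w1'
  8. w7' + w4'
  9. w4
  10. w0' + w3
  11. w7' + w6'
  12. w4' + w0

Unit clause (w4) forces w4 = 1.
Unit clause (w3') forces w3 = 0.
Unit clause (w6') forces w6 = 0.
Unit clause (w5') forces w5 = 0.
Unit clause (w7') forces w7 = 0.
Unit clause (w0') forces w0 = 0.
But (w0) is also a unit clause — contradiction.

UNSATISFIABLE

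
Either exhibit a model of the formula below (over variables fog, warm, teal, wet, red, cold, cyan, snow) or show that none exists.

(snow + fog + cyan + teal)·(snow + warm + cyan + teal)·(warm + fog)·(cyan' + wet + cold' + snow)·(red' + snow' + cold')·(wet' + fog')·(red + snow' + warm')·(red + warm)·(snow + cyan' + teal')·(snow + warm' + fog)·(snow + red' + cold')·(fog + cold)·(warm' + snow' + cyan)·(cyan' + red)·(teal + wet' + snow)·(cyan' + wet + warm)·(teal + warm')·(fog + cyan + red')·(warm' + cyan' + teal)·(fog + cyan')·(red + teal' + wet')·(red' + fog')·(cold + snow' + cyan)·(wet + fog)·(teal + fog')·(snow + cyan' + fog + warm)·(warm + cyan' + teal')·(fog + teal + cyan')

fog: 1; warm: 1; teal: 1; wet: 0; red: 0; cold: 1; cyan: 0; snow: 0

Suppose warm = 1.
Unit clause (teal) forces teal = 1.
Suppose wet = 0.
Unit clause (fog) forces fog = 1.
Unit clause (red') forces red = 0.
Unit clause (snow') forces snow = 0.
Unit clause (cyan') forces cyan = 0.
Every clause is now satisfied; cold is unconstrained.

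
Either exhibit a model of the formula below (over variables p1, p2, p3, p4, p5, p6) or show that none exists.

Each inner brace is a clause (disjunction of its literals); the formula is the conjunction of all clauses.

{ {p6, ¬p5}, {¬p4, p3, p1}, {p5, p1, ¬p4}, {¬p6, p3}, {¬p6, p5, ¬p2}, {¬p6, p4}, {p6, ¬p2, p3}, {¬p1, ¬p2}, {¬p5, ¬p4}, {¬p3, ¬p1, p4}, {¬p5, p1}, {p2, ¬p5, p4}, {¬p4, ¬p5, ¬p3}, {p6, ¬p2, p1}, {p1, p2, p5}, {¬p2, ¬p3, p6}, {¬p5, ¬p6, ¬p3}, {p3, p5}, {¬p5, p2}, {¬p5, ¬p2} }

Try p6 = True.
The clause (p3) is unit, so p3 = True.
The clause (p4) is unit, so p4 = True.
The clause (¬p5) is unit, so p5 = False.
The clause (p1) is unit, so p1 = True.
The clause (¬p2) is unit, so p2 = False.
This assignment satisfies each clause.

p1=True,  p2=False,  p3=True,  p4=True,  p5=False,  p6=True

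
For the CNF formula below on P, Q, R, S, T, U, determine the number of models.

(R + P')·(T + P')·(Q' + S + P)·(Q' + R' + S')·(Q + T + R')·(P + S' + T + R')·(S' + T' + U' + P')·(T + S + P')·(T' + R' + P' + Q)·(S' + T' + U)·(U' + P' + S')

15

There are 2^6 = 64 truth assignments over (P, Q, R, S, T, U).
Split on Q. With Q = 1, the clauses containing Q are satisfied and Q' drops from the rest; 5 of the 2^5 = 32 assignments to the other variables satisfy what remains.
With Q = 0, by the same count on the reduced clause set, 10 assignments work.
Total: 5 + 10 = 15.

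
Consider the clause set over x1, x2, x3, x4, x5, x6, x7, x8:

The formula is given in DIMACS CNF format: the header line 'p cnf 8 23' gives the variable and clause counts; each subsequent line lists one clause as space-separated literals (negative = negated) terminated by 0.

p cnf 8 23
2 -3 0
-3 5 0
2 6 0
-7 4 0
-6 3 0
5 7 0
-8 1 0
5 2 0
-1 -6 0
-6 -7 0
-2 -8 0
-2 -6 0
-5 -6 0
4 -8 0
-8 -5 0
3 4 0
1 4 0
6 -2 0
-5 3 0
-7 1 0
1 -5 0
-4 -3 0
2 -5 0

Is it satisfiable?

Try x2 = True.
From the singleton clause (¬x8), x8 = False.
From the singleton clause (¬x6), x6 = False.
But (x6) is also a unit clause — contradiction.
So x2 must be the other value — set x2 = False.
From the singleton clause (¬x3), x3 = False.
From the singleton clause (x6), x6 = True.
But (¬x6) is also a unit clause — contradiction.
Either choice for x2 ends in contradiction.
No assignment satisfies every clause.

Unsatisfiable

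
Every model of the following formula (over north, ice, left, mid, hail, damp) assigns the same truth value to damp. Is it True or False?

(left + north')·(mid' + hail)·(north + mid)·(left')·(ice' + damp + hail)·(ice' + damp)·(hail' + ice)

True

Suppose damp = 0.
Unit clause (left') forces left = 0.
Unit clause (north') forces north = 0.
Unit clause (mid) forces mid = 1.
Unit clause (hail) forces hail = 1.
Unit clause (ice') forces ice = 0.
Now (ice) is unsatisfied and unit — conflict.
So every satisfying assignment has damp = True.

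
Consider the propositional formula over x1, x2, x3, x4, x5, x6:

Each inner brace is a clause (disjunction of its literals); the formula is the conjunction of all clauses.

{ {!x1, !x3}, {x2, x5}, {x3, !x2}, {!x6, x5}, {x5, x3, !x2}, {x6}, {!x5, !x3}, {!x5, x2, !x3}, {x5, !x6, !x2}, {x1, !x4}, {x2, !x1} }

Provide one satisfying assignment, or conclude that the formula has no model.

The clause (x6) is unit, so x6 = true.
The clause (x5) is unit, so x5 = true.
The clause (!x3) is unit, so x3 = false.
The clause (!x2) is unit, so x2 = false.
The clause (!x1) is unit, so x1 = false.
The clause (!x4) is unit, so x4 = false.
All clauses are satisfied.

x1: false, x2: false, x3: false, x4: false, x5: true, x6: true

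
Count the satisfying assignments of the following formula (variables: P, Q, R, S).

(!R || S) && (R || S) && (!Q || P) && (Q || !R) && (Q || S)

4

There are 2^4 = 16 truth assignments over (P, Q, R, S).
Check each against the 5 clauses (columns in the order P, Q, R, S):
  F F F F  ✗ fails (R || S)
  F F F T  ✓ satisfies all
  F F T F  ✗ fails (!R || S)
  F F T T  ✗ fails (Q || !R)
  F T F F  ✗ fails (R || S)
  F T F T  ✗ fails (!Q || P)
  F T T F  ✗ fails (!R || S)
  F T T T  ✗ fails (!Q || P)
  T F F F  ✗ fails (R || S)
  T F F T  ✓ satisfies all
  T F T F  ✗ fails (!R || S)
  T F T T  ✗ fails (Q || !R)
  T T F F  ✗ fails (R || S)
  T T F T  ✓ satisfies all
  T T T F  ✗ fails (!R || S)
  T T T T  ✓ satisfies all
4 of the 16 rows are models.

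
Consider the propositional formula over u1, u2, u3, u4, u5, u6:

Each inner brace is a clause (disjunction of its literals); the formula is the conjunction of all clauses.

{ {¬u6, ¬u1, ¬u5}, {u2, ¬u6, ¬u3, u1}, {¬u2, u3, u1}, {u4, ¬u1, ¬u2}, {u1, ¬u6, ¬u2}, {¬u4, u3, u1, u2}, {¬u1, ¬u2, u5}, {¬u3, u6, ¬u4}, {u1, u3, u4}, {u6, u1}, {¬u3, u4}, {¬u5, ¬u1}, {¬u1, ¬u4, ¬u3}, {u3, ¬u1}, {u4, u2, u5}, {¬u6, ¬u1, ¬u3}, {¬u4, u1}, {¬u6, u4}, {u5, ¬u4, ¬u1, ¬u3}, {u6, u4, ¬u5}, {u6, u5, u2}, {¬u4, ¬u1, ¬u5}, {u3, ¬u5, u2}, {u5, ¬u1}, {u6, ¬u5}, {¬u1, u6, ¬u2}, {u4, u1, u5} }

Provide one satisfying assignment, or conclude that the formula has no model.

Branch on u6: set u6 = True.
From the singleton clause (u4), u4 = True.
From the singleton clause (u1), u1 = True.
From the singleton clause (¬u5), u5 = False.
Now (u5) is unsatisfied and unit — conflict.
Backtrack on u6: now try u6 = False.
From the singleton clause (u1), u1 = True.
From the singleton clause (¬u5), u5 = False.
Now (u5) is unsatisfied and unit — conflict.
Neither u6 = True nor u6 = False works.

UNSATISFIABLE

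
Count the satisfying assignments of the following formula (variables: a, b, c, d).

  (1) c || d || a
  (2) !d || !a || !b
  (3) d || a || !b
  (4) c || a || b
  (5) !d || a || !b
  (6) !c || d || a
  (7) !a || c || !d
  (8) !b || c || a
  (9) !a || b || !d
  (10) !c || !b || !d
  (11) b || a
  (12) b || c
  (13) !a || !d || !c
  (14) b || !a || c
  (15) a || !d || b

3

There are 2^4 = 16 truth assignments over (a, b, c, d).
Split on a. With a = true, the clauses containing a are satisfied and !a drops from the rest; 3 of the 2^3 = 8 assignments to the other variables satisfy what remains.
With a = false, by the same count on the reduced clause set, 0 assignments work.
Total: 3 + 0 = 3.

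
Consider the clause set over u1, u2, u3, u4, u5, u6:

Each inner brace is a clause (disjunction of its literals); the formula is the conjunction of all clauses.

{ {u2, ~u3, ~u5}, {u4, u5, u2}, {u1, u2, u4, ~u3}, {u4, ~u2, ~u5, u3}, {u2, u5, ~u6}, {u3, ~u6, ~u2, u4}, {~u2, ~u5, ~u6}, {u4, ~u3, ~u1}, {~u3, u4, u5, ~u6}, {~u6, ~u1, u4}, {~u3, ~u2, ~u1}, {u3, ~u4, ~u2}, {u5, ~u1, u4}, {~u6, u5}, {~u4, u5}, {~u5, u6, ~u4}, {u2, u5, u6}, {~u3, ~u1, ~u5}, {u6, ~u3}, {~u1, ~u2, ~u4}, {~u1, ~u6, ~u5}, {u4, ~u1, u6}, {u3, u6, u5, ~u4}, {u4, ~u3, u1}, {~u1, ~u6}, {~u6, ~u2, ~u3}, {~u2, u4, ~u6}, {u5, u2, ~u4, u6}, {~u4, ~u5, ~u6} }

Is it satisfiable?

Try u6 = 0.
Unit clause (~u3) forces u3 = 0.
Try u4 = 0.
Unit clause (~u1) forces u1 = 0.
Try u5 = 0.
Unit clause (u2) forces u2 = 1.
Every clause now holds.
A satisfying assignment: u1 ↦ 0; u2 ↦ 1; u3 ↦ 0; u4 ↦ 0; u5 ↦ 0; u6 ↦ 0.

Satisfiable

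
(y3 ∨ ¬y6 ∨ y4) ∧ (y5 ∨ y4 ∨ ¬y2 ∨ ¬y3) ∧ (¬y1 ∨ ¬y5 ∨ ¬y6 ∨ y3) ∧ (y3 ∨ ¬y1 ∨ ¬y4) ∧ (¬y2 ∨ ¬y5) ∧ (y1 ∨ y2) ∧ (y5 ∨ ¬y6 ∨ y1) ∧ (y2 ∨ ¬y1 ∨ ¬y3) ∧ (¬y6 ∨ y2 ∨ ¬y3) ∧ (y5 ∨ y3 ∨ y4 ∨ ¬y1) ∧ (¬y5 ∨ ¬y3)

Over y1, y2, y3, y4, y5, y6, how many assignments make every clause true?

6

There are 2^6 = 64 truth assignments over (y1, y2, y3, y4, y5, y6).
Split on y2. With y2 = True, the clauses containing y2 are satisfied and ¬y2 drops from the rest; 5 of the 2^5 = 32 assignments to the other variables satisfy what remains.
With y2 = False, by the same count on the reduced clause set, 1 assignment works.
(One model: y1=F, y2=T, y3=F, y4=F, y5=F, y6=F.)
Total: 5 + 1 = 6.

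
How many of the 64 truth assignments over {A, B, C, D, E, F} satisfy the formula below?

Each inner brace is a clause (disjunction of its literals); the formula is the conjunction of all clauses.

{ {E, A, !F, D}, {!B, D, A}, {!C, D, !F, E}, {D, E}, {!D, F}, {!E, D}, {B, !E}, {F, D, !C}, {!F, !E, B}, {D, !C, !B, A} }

12

There are 2^6 = 64 truth assignments over (A, B, C, D, E, F).
Split on E. With E = true, the clauses containing E are satisfied and !E drops from the rest; 4 of the 2^5 = 32 assignments to the other variables satisfy what remains.
With E = false, by the same count on the reduced clause set, 8 assignments work.
(One model: A=F, B=F, C=F, D=T, E=F, F=T.)
Total: 4 + 8 = 12.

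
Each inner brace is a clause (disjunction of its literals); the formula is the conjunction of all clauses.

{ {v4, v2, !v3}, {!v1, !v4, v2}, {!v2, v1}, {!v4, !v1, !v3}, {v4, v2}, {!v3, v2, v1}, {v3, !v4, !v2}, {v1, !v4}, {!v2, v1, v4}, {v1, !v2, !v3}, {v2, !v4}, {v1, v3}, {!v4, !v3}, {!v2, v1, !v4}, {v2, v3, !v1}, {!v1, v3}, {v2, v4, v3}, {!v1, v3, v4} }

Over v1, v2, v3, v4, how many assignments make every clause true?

There are 2^4 = 16 truth assignments over (v1, v2, v3, v4).
Check each against the 18 clauses (columns in the order v1, v2, v3, v4):
  F F F F  ✗ fails (v4 || v2)
  F F F T  ✗ fails (v1 || !v4)
  F F T F  ✗ fails (v4 || v2 || !v3)
  F F T T  ✗ fails (!v3 || v2 || v1)
  F T F F  ✗ fails (!v2 || v1)
  F T F T  ✗ fails (!v2 || v1)
  F T T F  ✗ fails (!v2 || v1)
  F T T T  ✗ fails (!v2 || v1)
  T F F F  ✗ fails (v4 || v2)
  T F F T  ✗ fails (!v1 || !v4 || v2)
  T F T F  ✗ fails (v4 || v2 || !v3)
  T F T T  ✗ fails (!v1 || !v4 || v2)
  T T F F  ✗ fails (!v1 || v3)
  T T F T  ✗ fails (v3 || !v4 || !v2)
  T T T F  ✓ satisfies all
  T T T T  ✗ fails (!v4 || !v1 || !v3)
1 of the 16 rows is a model.

1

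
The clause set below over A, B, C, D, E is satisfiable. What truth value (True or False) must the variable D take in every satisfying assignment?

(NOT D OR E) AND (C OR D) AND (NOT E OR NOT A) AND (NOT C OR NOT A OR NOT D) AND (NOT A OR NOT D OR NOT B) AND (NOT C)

True

Suppose D = false.
The clause (C) is unit, so C = true.
But (NOT C) is also a unit clause — contradiction.
So every satisfying assignment has D = True.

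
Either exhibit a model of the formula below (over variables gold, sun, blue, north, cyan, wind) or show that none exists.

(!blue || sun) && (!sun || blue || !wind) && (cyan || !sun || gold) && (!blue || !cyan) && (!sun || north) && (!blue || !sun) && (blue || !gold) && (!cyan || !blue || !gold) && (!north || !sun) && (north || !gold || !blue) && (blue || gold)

Case blue = false:
Unit clause (!gold) forces gold = false.
But (gold) is also a unit clause — contradiction.
Undo blue and try blue = true.
Unit clause (sun) forces sun = true.
But (!sun) is also a unit clause — contradiction.
Both values of blue lead to a conflict.

UNSATISFIABLE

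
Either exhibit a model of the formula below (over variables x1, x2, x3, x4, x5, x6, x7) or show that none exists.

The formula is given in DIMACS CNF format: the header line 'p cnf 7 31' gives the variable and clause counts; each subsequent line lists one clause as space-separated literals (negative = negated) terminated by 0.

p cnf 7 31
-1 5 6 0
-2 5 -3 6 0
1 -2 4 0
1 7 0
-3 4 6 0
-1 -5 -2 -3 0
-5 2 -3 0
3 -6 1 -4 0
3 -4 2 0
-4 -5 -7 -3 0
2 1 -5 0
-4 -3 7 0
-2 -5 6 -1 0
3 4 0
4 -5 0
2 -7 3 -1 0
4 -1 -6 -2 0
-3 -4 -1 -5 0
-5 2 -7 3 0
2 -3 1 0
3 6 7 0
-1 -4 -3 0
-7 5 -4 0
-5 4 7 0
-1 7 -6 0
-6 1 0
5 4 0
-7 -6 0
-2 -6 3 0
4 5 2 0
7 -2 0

x1 ↦ False, x2 ↦ True, x3 ↦ False, x4 ↦ True, x5 ↦ True, x6 ↦ False, x7 ↦ True

Suppose x1 = False.
From the singleton clause (x7), x7 = True.
From the singleton clause (¬x6), x6 = False.
Suppose x2 = True.
From the singleton clause (x4), x4 = True.
From the singleton clause (x5), x5 = True.
From the singleton clause (¬x3), x3 = False.
Every clause now holds.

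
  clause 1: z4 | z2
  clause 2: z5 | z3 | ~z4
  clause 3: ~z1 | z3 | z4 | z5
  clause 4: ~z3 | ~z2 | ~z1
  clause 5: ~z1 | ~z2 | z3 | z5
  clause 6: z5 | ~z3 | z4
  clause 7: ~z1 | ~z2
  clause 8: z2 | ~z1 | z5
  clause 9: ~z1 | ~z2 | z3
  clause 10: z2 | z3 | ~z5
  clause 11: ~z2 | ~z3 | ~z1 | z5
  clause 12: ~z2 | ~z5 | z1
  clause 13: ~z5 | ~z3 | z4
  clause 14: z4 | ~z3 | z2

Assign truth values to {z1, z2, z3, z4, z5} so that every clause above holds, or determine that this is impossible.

Suppose z4 = 1.
Suppose z5 = 1.
Suppose z1 = 0.
Unit clause (~z2) forces z2 = 0.
Unit clause (z3) forces z3 = 1.
All clauses are satisfied.

z1=0, z2=0, z3=1, z4=1, z5=1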